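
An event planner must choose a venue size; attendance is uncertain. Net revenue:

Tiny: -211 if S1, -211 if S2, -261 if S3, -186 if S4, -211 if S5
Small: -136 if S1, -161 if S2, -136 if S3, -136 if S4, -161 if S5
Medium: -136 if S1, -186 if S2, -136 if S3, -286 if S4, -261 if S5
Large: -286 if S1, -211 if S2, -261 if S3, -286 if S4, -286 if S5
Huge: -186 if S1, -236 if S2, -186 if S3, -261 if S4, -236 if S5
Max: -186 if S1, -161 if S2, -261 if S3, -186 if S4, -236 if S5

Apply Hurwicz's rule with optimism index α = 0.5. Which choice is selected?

Small

Tiny: 0.5·(-186) + 0.5·(-261) = -223.5
Small: 0.5·(-136) + 0.5·(-161) = -148.5
Medium: 0.5·(-136) + 0.5·(-286) = -211
Large: 0.5·(-211) + 0.5·(-286) = -248.5
Huge: 0.5·(-186) + 0.5·(-261) = -223.5
Max: 0.5·(-161) + 0.5·(-261) = -211
Highest Hurwicz score = -148.5 → Small.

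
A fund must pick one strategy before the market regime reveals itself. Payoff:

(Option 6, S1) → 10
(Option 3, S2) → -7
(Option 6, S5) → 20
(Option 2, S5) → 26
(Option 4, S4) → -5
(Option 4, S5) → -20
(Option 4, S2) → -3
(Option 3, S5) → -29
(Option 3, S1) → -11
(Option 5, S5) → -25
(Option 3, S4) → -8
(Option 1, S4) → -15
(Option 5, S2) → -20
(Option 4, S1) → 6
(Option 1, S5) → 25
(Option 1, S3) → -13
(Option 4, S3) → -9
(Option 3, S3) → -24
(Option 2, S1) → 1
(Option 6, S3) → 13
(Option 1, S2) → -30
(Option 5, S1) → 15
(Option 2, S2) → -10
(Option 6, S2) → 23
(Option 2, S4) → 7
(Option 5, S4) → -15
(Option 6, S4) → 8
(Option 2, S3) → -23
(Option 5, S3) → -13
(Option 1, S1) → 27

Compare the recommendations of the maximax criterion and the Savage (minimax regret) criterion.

Row maxima: Option 1=27, Option 2=26, Option 3=-7, Option 4=6, Option 5=15, Option 6=23
Best best-case = 27 → Option 1.
Column bests: S1=27, S2=23, S3=13, S4=8, S5=26.
Option 1 regrets: 0, 53, 26, 23, 1 → max 53
Option 2 regrets: 26, 33, 36, 1, 0 → max 36
Option 3 regrets: 38, 30, 37, 16, 55 → max 55
Option 4 regrets: 21, 26, 22, 13, 46 → max 46
Option 5 regrets: 12, 43, 26, 23, 51 → max 51
Option 6 regrets: 17, 0, 0, 0, 6 → max 17
Smallest max regret = 17 → Option 6.

maximax → Option 1; minimax regret → Option 6 (disagree)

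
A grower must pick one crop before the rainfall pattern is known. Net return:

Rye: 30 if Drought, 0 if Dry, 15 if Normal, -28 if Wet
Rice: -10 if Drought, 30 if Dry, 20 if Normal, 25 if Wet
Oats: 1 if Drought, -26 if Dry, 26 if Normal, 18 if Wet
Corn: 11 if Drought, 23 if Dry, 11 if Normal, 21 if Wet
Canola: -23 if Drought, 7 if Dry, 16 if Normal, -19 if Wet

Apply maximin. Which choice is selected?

Corn

Row minima: Rye=-28, Rice=-10, Oats=-26, Corn=11, Canola=-23
Best worst-case = 11 → Corn.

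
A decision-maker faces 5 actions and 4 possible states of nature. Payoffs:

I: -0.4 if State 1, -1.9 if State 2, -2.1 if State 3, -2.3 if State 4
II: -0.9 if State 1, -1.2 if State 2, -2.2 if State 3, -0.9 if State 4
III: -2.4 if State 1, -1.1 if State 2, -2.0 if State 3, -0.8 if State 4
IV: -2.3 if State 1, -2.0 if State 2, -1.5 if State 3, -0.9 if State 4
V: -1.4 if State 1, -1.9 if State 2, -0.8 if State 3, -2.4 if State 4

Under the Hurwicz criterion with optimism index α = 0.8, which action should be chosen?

I: 0.8·(-0.4) + 0.2·(-2.3) = -0.78
II: 0.8·(-0.9) + 0.2·(-2.2) = -1.16
III: 0.8·(-0.8) + 0.2·(-2.4) = -1.12
IV: 0.8·(-0.9) + 0.2·(-2.3) = -1.18
V: 0.8·(-0.8) + 0.2·(-2.4) = -1.12
Highest Hurwicz score = -0.78 → I.

I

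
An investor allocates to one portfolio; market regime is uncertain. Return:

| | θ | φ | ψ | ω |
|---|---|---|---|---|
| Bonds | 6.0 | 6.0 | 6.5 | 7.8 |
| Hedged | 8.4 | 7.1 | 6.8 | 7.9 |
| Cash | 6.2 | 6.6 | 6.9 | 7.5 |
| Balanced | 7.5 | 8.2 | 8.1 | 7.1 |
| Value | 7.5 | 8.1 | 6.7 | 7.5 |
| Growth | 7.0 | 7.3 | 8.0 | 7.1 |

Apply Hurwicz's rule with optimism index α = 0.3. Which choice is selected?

Balanced

Bonds: 0.3·7.8 + 0.7·6.0 = 6.54
Hedged: 0.3·8.4 + 0.7·6.8 = 7.28
Cash: 0.3·7.5 + 0.7·6.2 = 6.59
Balanced: 0.3·8.2 + 0.7·7.1 = 7.43
Value: 0.3·8.1 + 0.7·6.7 = 7.12
Growth: 0.3·8.0 + 0.7·7.0 = 7.3
Highest Hurwicz score = 7.43 → Balanced.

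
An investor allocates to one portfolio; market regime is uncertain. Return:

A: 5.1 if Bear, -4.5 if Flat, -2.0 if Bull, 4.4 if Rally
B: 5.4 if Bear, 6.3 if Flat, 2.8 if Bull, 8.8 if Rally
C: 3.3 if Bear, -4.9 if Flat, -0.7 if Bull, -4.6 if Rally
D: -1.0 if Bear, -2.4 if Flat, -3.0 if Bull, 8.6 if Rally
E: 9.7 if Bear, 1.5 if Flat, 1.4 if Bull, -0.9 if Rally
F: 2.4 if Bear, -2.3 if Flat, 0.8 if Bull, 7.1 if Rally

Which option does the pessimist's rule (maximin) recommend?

B

Row minima: A=-4.5, B=2.8, C=-4.9, D=-3.0, E=-0.9, F=-2.3
Best worst-case = 2.8 → B.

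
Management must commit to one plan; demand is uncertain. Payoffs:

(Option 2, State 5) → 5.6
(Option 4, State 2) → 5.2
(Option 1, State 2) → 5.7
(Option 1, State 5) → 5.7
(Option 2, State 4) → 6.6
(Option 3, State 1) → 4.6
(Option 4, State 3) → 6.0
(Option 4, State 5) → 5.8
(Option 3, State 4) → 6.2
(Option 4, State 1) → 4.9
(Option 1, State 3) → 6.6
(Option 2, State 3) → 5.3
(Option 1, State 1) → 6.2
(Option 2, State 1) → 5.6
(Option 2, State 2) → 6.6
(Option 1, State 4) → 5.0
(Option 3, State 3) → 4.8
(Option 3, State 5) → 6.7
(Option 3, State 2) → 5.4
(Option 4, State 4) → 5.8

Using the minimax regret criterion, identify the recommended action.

Option 2

Column bests: State 1=6.2, State 2=6.6, State 3=6.6, State 4=6.6, State 5=6.7.
Option 1 regrets: 0.0, 0.9, 0.0, 1.6, 1.0 → max 1.6
Option 2 regrets: 0.6, 0.0, 1.3, 0.0, 1.1 → max 1.3
Option 3 regrets: 1.6, 1.2, 1.8, 0.4, 0.0 → max 1.8
Option 4 regrets: 1.3, 1.4, 0.6, 0.8, 0.9 → max 1.4
Smallest max regret = 1.3 → Option 2.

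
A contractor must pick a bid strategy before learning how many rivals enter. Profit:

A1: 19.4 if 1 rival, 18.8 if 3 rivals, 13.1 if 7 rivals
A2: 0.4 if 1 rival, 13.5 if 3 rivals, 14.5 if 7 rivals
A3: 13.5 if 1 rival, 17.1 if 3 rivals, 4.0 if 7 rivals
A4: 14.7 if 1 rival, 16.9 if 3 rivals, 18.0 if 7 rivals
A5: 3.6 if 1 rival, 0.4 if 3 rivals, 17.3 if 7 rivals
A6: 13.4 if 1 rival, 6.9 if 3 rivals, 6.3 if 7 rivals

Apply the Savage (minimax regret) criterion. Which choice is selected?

Column bests: 1 rival=19.4, 3 rivals=18.8, 7 rivals=18.0.
A1 regrets: 0.0, 0.0, 4.9 → max 4.9
A2 regrets: 19.0, 5.3, 3.5 → max 19.0
A3 regrets: 5.9, 1.7, 14.0 → max 14.0
A4 regrets: 4.7, 1.9, 0.0 → max 4.7
A5 regrets: 15.8, 18.4, 0.7 → max 18.4
A6 regrets: 6.0, 11.9, 11.7 → max 11.9
Smallest max regret = 4.7 → A4.

A4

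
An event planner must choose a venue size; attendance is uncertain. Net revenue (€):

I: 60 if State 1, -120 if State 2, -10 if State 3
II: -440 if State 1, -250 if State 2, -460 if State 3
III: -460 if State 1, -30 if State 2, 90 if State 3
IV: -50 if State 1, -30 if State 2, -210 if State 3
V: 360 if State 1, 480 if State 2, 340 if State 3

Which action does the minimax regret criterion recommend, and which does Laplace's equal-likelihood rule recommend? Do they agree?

minimax regret → V; laplace → V (agree)

Column bests: State 1=360, State 2=480, State 3=340.
I regrets: 300, 600, 350 → max 600
II regrets: 800, 730, 800 → max 800
III regrets: 820, 510, 250 → max 820
IV regrets: 410, 510, 550 → max 550
V regrets: 0, 0, 0 → max 0
Smallest max regret = 0 → V.
Row averages: I=-70/3, II=-1150/3, III=-400/3, IV=-290/3, V=1180/3
Highest average = 1180/3 → V.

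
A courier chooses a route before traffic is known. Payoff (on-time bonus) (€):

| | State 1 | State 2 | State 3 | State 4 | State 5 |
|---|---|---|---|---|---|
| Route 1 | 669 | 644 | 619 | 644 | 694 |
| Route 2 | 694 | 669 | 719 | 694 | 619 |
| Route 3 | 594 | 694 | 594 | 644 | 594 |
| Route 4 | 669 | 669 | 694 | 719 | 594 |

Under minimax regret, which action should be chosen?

Route 2

Column bests: State 1=694, State 2=694, State 3=719, State 4=719, State 5=694.
Route 1 regrets: 25, 50, 100, 75, 0 → max 100
Route 2 regrets: 0, 25, 0, 25, 75 → max 75
Route 3 regrets: 100, 0, 125, 75, 100 → max 125
Route 4 regrets: 25, 25, 25, 0, 100 → max 100
Smallest max regret = 75 → Route 2.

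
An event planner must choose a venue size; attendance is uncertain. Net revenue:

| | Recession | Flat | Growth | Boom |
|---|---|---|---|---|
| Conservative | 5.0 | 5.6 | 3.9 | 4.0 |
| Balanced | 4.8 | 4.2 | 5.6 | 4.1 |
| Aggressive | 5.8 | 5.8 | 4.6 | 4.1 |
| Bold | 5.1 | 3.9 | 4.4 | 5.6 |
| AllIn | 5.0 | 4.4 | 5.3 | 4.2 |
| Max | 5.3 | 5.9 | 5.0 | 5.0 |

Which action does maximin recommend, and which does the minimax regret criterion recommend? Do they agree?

maximin → Max; minimax regret → Max (agree)

Row minima: Conservative=3.9, Balanced=4.1, Aggressive=4.1, Bold=3.9, AllIn=4.2, Max=5.0
Best worst-case = 5.0 → Max.
Column bests: Recession=5.8, Flat=5.9, Growth=5.6, Boom=5.6.
Conservative regrets: 0.8, 0.3, 1.7, 1.6 → max 1.7
Balanced regrets: 1.0, 1.7, 0.0, 1.5 → max 1.7
Aggressive regrets: 0.0, 0.1, 1.0, 1.5 → max 1.5
Bold regrets: 0.7, 2.0, 1.2, 0.0 → max 2.0
AllIn regrets: 0.8, 1.5, 0.3, 1.4 → max 1.5
Max regrets: 0.5, 0.0, 0.6, 0.6 → max 0.6
Smallest max regret = 0.6 → Max.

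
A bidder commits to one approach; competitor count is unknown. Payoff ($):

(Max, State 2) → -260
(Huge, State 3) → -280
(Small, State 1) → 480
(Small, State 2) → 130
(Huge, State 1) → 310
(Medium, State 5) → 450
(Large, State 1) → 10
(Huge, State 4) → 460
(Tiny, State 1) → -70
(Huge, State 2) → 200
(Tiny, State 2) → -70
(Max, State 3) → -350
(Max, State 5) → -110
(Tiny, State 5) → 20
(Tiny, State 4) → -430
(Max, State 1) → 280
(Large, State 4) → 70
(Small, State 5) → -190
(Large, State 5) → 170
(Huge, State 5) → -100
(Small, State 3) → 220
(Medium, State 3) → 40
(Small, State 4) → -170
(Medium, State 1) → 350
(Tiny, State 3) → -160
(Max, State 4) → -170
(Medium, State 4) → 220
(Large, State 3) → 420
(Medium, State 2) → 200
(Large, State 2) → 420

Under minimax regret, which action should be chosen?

Column bests: State 1=480, State 2=420, State 3=420, State 4=460, State 5=450.
Tiny regrets: 550, 490, 580, 890, 430 → max 890
Small regrets: 0, 290, 200, 630, 640 → max 640
Medium regrets: 130, 220, 380, 240, 0 → max 380
Large regrets: 470, 0, 0, 390, 280 → max 470
Huge regrets: 170, 220, 700, 0, 550 → max 700
Max regrets: 200, 680, 770, 630, 560 → max 770
Smallest max regret = 380 → Medium.

Medium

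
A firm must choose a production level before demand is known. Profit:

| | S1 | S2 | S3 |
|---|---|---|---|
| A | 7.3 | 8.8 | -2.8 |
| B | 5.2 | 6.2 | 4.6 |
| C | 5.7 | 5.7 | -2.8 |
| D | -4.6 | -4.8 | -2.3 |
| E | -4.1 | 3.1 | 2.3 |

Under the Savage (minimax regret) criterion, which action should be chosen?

B

Column bests: S1=7.3, S2=8.8, S3=4.6.
A regrets: 0.0, 0.0, 7.4 → max 7.4
B regrets: 2.1, 2.6, 0.0 → max 2.6
C regrets: 1.6, 3.1, 7.4 → max 7.4
D regrets: 11.9, 13.6, 6.9 → max 13.6
E regrets: 11.4, 5.7, 2.3 → max 11.4
Smallest max regret = 2.6 → B.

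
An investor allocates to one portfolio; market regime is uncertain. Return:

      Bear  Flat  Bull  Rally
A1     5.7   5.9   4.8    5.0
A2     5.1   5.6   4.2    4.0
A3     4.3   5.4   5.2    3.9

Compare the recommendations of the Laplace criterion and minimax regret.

laplace → A1; minimax regret → A1 (agree)

Row averages: A1=5.35, A2=4.725, A3=4.7
Highest average = 5.35 → A1.
Column bests: Bear=5.7, Flat=5.9, Bull=5.2, Rally=5.0.
A1 regrets: 0.0, 0.0, 0.4, 0.0 → max 0.4
A2 regrets: 0.6, 0.3, 1.0, 1.0 → max 1.0
A3 regrets: 1.4, 0.5, 0.0, 1.1 → max 1.4
Smallest max regret = 0.4 → A1.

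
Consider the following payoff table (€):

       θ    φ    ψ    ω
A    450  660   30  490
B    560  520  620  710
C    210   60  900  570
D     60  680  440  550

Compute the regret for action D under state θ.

Best payoff under θ is 560.
Regret = 560 − 60 = 500.

500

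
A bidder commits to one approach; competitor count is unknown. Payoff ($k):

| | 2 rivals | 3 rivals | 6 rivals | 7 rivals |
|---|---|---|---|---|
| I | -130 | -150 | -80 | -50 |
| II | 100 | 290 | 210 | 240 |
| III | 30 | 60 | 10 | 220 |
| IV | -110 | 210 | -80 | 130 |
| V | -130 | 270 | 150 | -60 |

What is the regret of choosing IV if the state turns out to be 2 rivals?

210

Best payoff under 2 rivals is 100.
Regret = 100 − (-110) = 210.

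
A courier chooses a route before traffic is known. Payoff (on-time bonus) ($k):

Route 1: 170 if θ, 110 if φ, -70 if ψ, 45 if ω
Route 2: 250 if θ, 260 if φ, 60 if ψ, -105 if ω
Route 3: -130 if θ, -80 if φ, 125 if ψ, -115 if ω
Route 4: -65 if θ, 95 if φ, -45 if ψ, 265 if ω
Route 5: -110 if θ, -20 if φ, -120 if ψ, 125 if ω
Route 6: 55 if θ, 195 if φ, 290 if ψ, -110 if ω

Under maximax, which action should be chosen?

Row maxima: Route 1=170, Route 2=260, Route 3=125, Route 4=265, Route 5=125, Route 6=290
Best best-case = 290 → Route 6.

Route 6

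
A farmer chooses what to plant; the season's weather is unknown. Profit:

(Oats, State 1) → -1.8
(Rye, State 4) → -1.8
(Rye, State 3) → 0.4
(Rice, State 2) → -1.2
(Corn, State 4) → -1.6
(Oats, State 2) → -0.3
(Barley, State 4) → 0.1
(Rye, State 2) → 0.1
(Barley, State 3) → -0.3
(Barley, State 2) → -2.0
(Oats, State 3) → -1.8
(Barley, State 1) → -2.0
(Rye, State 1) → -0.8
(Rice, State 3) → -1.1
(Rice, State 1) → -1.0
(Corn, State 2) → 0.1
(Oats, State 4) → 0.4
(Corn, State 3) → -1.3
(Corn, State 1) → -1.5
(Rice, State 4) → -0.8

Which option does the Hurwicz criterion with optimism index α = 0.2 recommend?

Rice

Corn: 0.2·0.1 + 0.8·(-1.6) = -1.26
Rice: 0.2·(-0.8) + 0.8·(-1.2) = -1.12
Rye: 0.2·0.4 + 0.8·(-1.8) = -1.36
Barley: 0.2·0.1 + 0.8·(-2.0) = -1.58
Oats: 0.2·0.4 + 0.8·(-1.8) = -1.36
Highest Hurwicz score = -1.12 → Rice.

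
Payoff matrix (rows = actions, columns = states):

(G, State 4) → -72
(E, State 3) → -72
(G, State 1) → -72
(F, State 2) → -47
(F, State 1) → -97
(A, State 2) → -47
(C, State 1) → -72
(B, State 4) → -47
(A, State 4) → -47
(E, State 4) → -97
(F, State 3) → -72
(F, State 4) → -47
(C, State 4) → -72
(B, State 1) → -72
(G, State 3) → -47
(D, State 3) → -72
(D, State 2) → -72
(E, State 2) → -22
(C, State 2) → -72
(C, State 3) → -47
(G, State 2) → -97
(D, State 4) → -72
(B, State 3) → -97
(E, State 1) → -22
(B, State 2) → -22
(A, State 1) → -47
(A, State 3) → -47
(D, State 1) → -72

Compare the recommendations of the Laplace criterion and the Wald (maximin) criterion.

Row averages: A=-47, B=-59.5, C=-65.75, D=-72, E=-53.25, F=-65.75, G=-72
Highest average = -47 → A.
Row minima: A=-47, B=-97, C=-72, D=-72, E=-97, F=-97, G=-97
Best worst-case = -47 → A.

laplace → A; maximin → A (agree)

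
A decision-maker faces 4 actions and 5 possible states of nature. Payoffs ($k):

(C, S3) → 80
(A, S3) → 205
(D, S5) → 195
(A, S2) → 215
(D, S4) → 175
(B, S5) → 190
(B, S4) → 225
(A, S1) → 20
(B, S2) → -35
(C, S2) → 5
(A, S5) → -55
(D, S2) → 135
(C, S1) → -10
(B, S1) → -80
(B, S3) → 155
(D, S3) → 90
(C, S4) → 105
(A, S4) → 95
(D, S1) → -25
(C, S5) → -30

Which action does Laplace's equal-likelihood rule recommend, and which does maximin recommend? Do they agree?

Row averages: A=96, B=91, C=30, D=114
Highest average = 114 → D.
Row minima: A=-55, B=-80, C=-30, D=-25
Best worst-case = -25 → D.

laplace → D; maximin → D (agree)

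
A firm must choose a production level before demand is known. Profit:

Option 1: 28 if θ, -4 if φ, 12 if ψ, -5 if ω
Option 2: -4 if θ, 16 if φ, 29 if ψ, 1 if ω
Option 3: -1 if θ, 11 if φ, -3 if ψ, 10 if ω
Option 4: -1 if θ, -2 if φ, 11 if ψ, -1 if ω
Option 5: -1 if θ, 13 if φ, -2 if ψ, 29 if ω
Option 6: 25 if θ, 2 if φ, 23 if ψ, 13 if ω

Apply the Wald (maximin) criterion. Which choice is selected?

Row minima: Option 1=-5, Option 2=-4, Option 3=-3, Option 4=-2, Option 5=-2, Option 6=2
Best worst-case = 2 → Option 6.

Option 6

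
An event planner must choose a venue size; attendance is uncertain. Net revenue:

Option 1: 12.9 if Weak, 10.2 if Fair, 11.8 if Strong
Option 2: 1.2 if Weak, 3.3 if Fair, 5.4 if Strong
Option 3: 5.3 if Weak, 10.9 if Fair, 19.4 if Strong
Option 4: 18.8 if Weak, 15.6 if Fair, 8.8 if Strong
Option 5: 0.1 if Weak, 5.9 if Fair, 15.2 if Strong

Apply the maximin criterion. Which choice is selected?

Row minima: Option 1=10.2, Option 2=1.2, Option 3=5.3, Option 4=8.8, Option 5=0.1
Best worst-case = 10.2 → Option 1.

Option 1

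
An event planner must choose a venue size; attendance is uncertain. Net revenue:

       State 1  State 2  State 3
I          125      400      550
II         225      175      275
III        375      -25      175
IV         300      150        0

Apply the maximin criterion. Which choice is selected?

II

Row minima: I=125, II=175, III=-25, IV=0
Best worst-case = 175 → II.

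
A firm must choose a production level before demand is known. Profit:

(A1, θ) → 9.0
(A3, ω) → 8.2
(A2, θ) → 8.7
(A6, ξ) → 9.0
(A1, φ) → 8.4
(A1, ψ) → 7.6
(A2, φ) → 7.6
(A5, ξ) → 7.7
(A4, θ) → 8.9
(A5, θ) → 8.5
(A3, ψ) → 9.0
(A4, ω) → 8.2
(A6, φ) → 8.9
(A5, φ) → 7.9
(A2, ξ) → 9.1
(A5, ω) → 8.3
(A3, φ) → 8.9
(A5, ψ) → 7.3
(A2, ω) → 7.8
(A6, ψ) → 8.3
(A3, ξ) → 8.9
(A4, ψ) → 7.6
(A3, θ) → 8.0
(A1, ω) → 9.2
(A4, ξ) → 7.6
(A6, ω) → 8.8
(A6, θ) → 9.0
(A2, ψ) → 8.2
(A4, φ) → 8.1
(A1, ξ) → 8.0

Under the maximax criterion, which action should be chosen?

Row maxima: A1=9.2, A2=9.1, A3=9.0, A4=8.9, A5=8.5, A6=9.0
Best best-case = 9.2 → A1.

A1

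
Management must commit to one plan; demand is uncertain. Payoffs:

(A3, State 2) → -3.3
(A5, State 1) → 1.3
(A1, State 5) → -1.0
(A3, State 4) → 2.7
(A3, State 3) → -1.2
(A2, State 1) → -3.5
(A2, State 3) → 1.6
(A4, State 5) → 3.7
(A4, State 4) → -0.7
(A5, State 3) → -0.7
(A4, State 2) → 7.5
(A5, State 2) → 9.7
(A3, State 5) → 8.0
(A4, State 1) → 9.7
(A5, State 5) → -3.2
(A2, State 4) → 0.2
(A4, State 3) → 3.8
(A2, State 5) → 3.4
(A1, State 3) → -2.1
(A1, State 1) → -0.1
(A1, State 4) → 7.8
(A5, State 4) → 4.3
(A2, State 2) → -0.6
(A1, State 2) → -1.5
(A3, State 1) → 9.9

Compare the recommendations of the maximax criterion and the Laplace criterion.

Row maxima: A1=7.8, A2=3.4, A3=9.9, A4=9.7, A5=9.7
Best best-case = 9.9 → A3.
Row averages: A1=0.62, A2=0.22, A3=3.22, A4=4.8, A5=2.28
Highest average = 4.8 → A4.

maximax → A3; laplace → A4 (disagree)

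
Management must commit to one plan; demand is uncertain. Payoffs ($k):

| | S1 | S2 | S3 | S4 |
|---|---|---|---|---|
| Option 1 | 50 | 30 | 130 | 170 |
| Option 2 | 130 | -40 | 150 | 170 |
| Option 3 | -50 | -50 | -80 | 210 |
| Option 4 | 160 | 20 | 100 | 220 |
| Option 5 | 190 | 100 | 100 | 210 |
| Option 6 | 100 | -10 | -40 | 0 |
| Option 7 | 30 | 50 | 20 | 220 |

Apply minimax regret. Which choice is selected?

Option 5

Column bests: S1=190, S2=100, S3=150, S4=220.
Option 1 regrets: 140, 70, 20, 50 → max 140
Option 2 regrets: 60, 140, 0, 50 → max 140
Option 3 regrets: 240, 150, 230, 10 → max 240
Option 4 regrets: 30, 80, 50, 0 → max 80
Option 5 regrets: 0, 0, 50, 10 → max 50
Option 6 regrets: 90, 110, 190, 220 → max 220
Option 7 regrets: 160, 50, 130, 0 → max 160
Smallest max regret = 50 → Option 5.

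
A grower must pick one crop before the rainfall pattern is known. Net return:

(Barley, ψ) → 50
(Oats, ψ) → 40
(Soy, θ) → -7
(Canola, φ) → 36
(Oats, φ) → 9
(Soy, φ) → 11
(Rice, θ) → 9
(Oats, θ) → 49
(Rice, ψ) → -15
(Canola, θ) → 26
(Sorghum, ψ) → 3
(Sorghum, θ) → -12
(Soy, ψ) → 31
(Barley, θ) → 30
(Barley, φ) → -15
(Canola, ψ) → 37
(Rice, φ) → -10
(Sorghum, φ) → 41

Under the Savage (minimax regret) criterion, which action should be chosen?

Column bests: θ=49, φ=41, ψ=50.
Barley regrets: 19, 56, 0 → max 56
Oats regrets: 0, 32, 10 → max 32
Soy regrets: 56, 30, 19 → max 56
Rice regrets: 40, 51, 65 → max 65
Sorghum regrets: 61, 0, 47 → max 61
Canola regrets: 23, 5, 13 → max 23
Smallest max regret = 23 → Canola.

Canola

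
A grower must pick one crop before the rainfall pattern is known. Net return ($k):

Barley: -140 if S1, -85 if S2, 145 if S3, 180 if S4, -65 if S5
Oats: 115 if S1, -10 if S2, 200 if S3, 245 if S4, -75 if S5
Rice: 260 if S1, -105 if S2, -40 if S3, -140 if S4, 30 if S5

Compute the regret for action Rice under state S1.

0

Best payoff under S1 is 260.
Regret = 260 − 260 = 0.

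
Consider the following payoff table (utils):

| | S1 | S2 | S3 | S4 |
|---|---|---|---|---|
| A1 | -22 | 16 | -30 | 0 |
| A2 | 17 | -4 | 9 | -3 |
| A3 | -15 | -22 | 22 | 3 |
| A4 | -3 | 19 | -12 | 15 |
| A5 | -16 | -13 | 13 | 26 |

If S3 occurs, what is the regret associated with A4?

Best payoff under S3 is 22.
Regret = 22 − (-12) = 34.

34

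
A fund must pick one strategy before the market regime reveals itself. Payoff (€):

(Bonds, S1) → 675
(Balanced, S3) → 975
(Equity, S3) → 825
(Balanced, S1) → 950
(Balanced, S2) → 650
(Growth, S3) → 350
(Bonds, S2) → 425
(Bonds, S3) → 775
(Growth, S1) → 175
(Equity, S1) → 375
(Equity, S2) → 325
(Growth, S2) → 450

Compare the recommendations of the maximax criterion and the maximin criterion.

Row maxima: Growth=450, Equity=825, Balanced=975, Bonds=775
Best best-case = 975 → Balanced.
Row minima: Growth=175, Equity=325, Balanced=650, Bonds=425
Best worst-case = 650 → Balanced.

maximax → Balanced; maximin → Balanced (agree)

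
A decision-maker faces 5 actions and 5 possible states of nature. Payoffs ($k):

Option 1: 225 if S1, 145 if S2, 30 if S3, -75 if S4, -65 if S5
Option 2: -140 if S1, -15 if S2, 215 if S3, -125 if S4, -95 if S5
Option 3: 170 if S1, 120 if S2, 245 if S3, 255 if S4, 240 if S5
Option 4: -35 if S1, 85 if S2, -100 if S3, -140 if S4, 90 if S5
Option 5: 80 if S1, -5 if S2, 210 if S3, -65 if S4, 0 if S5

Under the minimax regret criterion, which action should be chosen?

Column bests: S1=225, S2=145, S3=245, S4=255, S5=240.
Option 1 regrets: 0, 0, 215, 330, 305 → max 330
Option 2 regrets: 365, 160, 30, 380, 335 → max 380
Option 3 regrets: 55, 25, 0, 0, 0 → max 55
Option 4 regrets: 260, 60, 345, 395, 150 → max 395
Option 5 regrets: 145, 150, 35, 320, 240 → max 320
Smallest max regret = 55 → Option 3.

Option 3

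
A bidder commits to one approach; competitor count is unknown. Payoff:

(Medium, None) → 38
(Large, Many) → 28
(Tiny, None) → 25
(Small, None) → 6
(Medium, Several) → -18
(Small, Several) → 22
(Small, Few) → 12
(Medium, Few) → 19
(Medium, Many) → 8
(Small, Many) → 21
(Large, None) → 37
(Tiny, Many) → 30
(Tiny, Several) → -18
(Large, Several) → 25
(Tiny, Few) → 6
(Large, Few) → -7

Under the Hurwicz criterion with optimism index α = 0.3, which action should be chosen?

Small

Tiny: 0.3·30 + 0.7·(-18) = -3.6
Small: 0.3·22 + 0.7·6 = 10.8
Medium: 0.3·38 + 0.7·(-18) = -1.2
Large: 0.3·37 + 0.7·(-7) = 6.2
Highest Hurwicz score = 10.8 → Small.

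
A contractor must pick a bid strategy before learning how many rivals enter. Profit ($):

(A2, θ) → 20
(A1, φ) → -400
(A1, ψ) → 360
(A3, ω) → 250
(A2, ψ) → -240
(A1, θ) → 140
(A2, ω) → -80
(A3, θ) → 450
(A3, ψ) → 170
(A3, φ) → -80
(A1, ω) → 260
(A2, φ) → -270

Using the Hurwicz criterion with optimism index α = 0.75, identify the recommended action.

A1: 0.75·360 + 0.25·(-400) = 170
A2: 0.75·20 + 0.25·(-270) = -52.5
A3: 0.75·450 + 0.25·(-80) = 317.5
Highest Hurwicz score = 317.5 → A3.

A3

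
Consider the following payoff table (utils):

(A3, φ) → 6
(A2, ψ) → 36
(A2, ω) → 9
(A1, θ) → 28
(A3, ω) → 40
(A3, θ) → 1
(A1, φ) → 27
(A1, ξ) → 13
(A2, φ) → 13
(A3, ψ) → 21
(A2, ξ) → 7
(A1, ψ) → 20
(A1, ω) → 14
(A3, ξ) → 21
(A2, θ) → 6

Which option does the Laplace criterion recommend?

A1

Row averages: A1=20.4, A2=14.2, A3=17.8
Highest average = 20.4 → A1.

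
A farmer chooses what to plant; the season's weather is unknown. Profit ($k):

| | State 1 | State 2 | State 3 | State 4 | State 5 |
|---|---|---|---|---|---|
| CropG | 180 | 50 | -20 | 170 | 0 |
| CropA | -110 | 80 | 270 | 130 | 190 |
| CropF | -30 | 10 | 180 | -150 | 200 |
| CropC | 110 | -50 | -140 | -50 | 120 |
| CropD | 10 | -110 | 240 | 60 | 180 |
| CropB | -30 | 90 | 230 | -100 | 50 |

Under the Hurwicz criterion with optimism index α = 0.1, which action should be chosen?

CropG: 0.1·180 + 0.9·(-20) = 0
CropA: 0.1·270 + 0.9·(-110) = -72
CropF: 0.1·200 + 0.9·(-150) = -115
CropC: 0.1·120 + 0.9·(-140) = -114
CropD: 0.1·240 + 0.9·(-110) = -75
CropB: 0.1·230 + 0.9·(-100) = -67
Highest Hurwicz score = 0 → CropG.

CropG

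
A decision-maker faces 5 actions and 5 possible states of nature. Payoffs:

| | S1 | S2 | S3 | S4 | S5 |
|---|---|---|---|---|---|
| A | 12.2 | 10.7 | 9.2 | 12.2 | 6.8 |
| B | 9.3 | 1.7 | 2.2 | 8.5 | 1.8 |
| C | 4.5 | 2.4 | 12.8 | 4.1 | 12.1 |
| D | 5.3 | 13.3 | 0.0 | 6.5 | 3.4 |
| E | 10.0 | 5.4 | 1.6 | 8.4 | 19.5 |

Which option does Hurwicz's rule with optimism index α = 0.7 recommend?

A: 0.7·12.2 + 0.3·6.8 = 10.58
B: 0.7·9.3 + 0.3·1.7 = 7.02
C: 0.7·12.8 + 0.3·2.4 = 9.68
D: 0.7·13.3 + 0.3·0.0 = 9.31
E: 0.7·19.5 + 0.3·1.6 = 14.13
Highest Hurwicz score = 14.13 → E.

E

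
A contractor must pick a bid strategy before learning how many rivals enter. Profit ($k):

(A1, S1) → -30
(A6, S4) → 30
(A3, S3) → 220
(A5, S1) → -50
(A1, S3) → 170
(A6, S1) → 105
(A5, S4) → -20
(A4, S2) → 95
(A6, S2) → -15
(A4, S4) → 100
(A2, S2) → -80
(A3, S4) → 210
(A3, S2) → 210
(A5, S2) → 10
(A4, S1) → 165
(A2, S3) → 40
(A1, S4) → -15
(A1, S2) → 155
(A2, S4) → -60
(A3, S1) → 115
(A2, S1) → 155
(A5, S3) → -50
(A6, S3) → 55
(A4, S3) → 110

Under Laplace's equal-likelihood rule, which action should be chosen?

A3

Row averages: A1=70, A2=13.75, A3=188.75, A4=117.5, A5=-27.5, A6=43.75
Highest average = 188.75 → A3.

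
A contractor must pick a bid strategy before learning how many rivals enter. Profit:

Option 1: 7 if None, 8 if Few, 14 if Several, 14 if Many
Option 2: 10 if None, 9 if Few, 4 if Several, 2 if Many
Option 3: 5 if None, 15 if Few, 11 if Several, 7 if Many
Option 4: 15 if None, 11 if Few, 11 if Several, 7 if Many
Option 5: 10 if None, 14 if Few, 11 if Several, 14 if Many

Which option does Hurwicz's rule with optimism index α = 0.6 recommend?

Option 1: 0.6·14 + 0.4·7 = 11.2
Option 2: 0.6·10 + 0.4·2 = 6.8
Option 3: 0.6·15 + 0.4·5 = 11
Option 4: 0.6·15 + 0.4·7 = 11.8
Option 5: 0.6·14 + 0.4·10 = 12.4
Highest Hurwicz score = 12.4 → Option 5.

Option 5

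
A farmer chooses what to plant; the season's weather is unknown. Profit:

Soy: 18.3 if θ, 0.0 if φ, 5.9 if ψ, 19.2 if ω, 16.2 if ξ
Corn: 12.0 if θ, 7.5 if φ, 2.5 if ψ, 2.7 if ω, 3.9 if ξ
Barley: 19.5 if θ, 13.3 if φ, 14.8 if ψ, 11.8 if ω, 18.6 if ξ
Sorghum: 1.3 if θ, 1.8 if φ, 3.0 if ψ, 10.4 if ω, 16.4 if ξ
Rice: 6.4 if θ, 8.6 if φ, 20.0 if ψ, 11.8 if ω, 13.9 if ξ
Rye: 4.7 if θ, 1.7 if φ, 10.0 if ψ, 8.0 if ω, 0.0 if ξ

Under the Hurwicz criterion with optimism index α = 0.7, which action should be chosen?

Barley

Soy: 0.7·19.2 + 0.3·0.0 = 13.44
Corn: 0.7·12.0 + 0.3·2.5 = 9.15
Barley: 0.7·19.5 + 0.3·11.8 = 17.19
Sorghum: 0.7·16.4 + 0.3·1.3 = 11.87
Rice: 0.7·20.0 + 0.3·6.4 = 15.92
Rye: 0.7·10.0 + 0.3·0.0 = 7
Highest Hurwicz score = 17.19 → Barley.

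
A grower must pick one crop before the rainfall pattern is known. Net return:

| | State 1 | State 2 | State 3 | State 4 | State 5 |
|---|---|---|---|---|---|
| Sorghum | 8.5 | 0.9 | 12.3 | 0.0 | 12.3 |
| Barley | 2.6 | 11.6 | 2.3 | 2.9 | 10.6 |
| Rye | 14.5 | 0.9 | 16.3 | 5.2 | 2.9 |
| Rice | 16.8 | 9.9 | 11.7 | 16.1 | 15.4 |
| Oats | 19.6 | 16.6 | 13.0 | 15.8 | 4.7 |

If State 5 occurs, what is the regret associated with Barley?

Best payoff under State 5 is 15.4.
Regret = 15.4 − 10.6 = 4.8.

4.8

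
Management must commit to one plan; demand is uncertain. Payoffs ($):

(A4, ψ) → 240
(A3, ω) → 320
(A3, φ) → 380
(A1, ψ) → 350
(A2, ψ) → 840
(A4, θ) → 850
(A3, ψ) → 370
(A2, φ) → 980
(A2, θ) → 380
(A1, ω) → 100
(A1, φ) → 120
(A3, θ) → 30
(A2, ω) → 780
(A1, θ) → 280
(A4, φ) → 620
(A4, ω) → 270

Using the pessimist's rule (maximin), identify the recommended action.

Row minima: A1=100, A2=380, A3=30, A4=240
Best worst-case = 380 → A2.

A2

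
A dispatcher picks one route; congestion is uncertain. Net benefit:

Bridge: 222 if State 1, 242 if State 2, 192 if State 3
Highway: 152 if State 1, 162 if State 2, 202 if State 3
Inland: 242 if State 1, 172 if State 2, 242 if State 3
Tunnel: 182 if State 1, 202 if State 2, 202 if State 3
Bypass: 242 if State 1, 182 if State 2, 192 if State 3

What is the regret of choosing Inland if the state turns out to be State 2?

70

Best payoff under State 2 is 242.
Regret = 242 − 172 = 70.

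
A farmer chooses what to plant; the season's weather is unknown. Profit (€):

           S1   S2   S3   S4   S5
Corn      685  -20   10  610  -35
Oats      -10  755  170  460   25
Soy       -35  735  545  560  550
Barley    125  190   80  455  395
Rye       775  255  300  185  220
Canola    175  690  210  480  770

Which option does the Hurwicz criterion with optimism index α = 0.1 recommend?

Corn: 0.1·685 + 0.9·(-35) = 37
Oats: 0.1·755 + 0.9·(-10) = 66.5
Soy: 0.1·735 + 0.9·(-35) = 42
Barley: 0.1·455 + 0.9·80 = 117.5
Rye: 0.1·775 + 0.9·185 = 244
Canola: 0.1·770 + 0.9·175 = 234.5
Highest Hurwicz score = 244 → Rye.

Rye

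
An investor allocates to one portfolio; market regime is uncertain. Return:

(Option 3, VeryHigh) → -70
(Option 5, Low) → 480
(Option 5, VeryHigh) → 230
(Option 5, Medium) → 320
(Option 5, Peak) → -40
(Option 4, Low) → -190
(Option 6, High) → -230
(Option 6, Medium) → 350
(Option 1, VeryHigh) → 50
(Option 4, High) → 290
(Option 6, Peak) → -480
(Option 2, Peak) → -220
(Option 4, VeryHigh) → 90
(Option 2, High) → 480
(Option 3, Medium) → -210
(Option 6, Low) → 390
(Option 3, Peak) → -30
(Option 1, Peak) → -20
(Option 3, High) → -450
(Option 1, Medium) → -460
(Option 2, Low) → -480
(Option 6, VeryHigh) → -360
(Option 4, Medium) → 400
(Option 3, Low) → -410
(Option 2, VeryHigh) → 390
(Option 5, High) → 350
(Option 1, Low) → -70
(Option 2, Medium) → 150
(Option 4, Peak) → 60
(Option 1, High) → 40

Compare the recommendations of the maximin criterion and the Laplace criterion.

Row minima: Option 1=-460, Option 2=-480, Option 3=-450, Option 4=-190, Option 5=-40, Option 6=-480
Best worst-case = -40 → Option 5.
Row averages: Option 1=-92, Option 2=64, Option 3=-234, Option 4=130, Option 5=268, Option 6=-66
Highest average = 268 → Option 5.

maximin → Option 5; laplace → Option 5 (agree)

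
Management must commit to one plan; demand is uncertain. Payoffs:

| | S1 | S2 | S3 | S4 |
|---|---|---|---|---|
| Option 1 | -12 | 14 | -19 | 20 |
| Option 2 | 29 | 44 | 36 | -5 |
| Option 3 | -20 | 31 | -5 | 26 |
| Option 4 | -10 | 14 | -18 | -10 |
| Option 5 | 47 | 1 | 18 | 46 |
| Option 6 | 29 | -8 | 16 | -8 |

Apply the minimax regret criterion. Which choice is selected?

Column bests: S1=47, S2=44, S3=36, S4=46.
Option 1 regrets: 59, 30, 55, 26 → max 59
Option 2 regrets: 18, 0, 0, 51 → max 51
Option 3 regrets: 67, 13, 41, 20 → max 67
Option 4 regrets: 57, 30, 54, 56 → max 57
Option 5 regrets: 0, 43, 18, 0 → max 43
Option 6 regrets: 18, 52, 20, 54 → max 54
Smallest max regret = 43 → Option 5.

Option 5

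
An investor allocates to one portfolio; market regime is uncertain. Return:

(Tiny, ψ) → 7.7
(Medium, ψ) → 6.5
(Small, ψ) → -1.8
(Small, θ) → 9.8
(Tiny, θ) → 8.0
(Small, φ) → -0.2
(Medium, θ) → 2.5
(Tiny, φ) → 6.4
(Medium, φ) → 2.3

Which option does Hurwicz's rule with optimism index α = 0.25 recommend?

Tiny

Tiny: 0.25·8.0 + 0.75·6.4 = 6.8
Small: 0.25·9.8 + 0.75·(-1.8) = 1.1
Medium: 0.25·6.5 + 0.75·2.3 = 3.35
Highest Hurwicz score = 6.8 → Tiny.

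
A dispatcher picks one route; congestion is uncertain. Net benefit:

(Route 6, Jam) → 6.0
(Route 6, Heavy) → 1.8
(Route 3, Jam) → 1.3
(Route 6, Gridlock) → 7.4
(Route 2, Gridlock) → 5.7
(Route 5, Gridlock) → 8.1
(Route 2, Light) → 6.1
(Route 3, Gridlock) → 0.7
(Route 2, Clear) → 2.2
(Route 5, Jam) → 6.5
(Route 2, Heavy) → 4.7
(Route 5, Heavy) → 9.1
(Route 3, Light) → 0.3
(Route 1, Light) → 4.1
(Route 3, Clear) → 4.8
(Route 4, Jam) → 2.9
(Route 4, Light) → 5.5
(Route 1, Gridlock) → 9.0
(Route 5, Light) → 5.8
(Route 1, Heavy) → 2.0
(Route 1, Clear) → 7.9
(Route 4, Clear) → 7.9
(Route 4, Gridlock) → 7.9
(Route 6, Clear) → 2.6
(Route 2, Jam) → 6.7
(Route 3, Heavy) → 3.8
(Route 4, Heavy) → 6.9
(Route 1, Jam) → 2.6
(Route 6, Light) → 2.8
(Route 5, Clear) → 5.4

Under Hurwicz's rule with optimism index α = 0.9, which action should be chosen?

Route 5

Route 1: 0.9·9.0 + 0.1·2.0 = 8.3
Route 2: 0.9·6.7 + 0.1·2.2 = 6.25
Route 3: 0.9·4.8 + 0.1·0.3 = 4.35
Route 4: 0.9·7.9 + 0.1·2.9 = 7.4
Route 5: 0.9·9.1 + 0.1·5.4 = 8.73
Route 6: 0.9·7.4 + 0.1·1.8 = 6.84
Highest Hurwicz score = 8.73 → Route 5.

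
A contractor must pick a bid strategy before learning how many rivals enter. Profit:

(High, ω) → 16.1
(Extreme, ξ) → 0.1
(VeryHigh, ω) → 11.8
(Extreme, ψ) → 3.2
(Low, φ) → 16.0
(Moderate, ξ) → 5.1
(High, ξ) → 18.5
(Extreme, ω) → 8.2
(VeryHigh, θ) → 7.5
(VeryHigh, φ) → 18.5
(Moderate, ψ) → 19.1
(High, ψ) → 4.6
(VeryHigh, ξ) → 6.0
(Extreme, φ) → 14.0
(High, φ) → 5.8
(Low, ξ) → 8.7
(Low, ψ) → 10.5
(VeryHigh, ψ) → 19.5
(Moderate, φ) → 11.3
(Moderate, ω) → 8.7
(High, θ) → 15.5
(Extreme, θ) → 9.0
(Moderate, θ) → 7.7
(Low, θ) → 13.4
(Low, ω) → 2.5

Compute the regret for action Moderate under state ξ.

13.4

Best payoff under ξ is 18.5.
Regret = 18.5 − 5.1 = 13.4.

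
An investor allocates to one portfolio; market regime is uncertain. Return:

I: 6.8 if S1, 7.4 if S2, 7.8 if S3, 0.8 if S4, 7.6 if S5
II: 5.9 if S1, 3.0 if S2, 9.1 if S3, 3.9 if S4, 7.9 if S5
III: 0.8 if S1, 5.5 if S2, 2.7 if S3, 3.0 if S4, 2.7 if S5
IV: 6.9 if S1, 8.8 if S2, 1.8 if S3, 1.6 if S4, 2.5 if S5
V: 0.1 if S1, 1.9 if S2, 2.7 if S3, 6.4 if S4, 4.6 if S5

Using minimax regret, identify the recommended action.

I

Column bests: S1=6.9, S2=8.8, S3=9.1, S4=6.4, S5=7.9.
I regrets: 0.1, 1.4, 1.3, 5.6, 0.3 → max 5.6
II regrets: 1.0, 5.8, 0.0, 2.5, 0.0 → max 5.8
III regrets: 6.1, 3.3, 6.4, 3.4, 5.2 → max 6.4
IV regrets: 0.0, 0.0, 7.3, 4.8, 5.4 → max 7.3
V regrets: 6.8, 6.9, 6.4, 0.0, 3.3 → max 6.9
Smallest max regret = 5.6 → I.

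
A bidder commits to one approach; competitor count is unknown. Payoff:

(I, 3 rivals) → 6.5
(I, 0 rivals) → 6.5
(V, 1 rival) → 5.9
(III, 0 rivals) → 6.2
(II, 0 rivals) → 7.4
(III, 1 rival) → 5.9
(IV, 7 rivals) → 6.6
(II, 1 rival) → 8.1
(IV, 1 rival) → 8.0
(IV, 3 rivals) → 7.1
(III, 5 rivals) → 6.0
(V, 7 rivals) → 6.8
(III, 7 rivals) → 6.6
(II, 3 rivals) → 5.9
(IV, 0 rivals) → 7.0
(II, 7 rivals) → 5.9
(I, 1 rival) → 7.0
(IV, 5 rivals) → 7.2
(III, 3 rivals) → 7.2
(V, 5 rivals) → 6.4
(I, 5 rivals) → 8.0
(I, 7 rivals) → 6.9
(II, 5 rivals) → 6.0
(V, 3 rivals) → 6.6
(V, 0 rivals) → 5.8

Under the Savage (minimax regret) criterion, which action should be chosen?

Column bests: 0 rivals=7.4, 1 rival=8.1, 3 rivals=7.2, 5 rivals=8.0, 7 rivals=6.9.
I regrets: 0.9, 1.1, 0.7, 0.0, 0.0 → max 1.1
II regrets: 0.0, 0.0, 1.3, 2.0, 1.0 → max 2.0
III regrets: 1.2, 2.2, 0.0, 2.0, 0.3 → max 2.2
IV regrets: 0.4, 0.1, 0.1, 0.8, 0.3 → max 0.8
V regrets: 1.6, 2.2, 0.6, 1.6, 0.1 → max 2.2
Smallest max regret = 0.8 → IV.

IV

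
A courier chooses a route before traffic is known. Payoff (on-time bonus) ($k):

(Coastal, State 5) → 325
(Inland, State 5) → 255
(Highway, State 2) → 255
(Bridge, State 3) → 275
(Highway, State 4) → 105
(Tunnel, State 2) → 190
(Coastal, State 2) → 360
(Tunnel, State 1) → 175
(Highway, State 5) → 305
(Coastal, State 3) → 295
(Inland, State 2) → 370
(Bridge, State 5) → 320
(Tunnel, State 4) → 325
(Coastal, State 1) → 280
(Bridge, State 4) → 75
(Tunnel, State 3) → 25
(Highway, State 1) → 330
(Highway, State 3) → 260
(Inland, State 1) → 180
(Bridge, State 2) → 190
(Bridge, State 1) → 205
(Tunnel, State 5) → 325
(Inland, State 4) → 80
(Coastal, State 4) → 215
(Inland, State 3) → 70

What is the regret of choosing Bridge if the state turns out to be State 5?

5

Best payoff under State 5 is 325.
Regret = 325 − 320 = 5.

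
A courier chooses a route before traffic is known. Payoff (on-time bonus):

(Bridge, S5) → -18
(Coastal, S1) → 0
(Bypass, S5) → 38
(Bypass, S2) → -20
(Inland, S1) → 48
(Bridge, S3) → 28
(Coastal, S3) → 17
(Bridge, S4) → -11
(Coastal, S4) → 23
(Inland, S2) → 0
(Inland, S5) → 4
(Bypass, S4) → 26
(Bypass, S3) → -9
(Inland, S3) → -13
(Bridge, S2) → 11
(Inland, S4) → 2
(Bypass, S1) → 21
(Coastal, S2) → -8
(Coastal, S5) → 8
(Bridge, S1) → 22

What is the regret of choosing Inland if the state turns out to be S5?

34

Best payoff under S5 is 38.
Regret = 38 − 4 = 34.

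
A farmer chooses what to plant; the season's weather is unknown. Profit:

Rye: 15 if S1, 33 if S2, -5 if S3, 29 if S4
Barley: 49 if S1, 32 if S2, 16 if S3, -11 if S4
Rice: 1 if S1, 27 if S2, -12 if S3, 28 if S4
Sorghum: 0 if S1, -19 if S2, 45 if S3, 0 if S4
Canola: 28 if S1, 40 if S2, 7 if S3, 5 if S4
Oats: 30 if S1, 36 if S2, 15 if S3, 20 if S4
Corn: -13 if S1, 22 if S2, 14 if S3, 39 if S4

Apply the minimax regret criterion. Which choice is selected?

Column bests: S1=49, S2=40, S3=45, S4=39.
Rye regrets: 34, 7, 50, 10 → max 50
Barley regrets: 0, 8, 29, 50 → max 50
Rice regrets: 48, 13, 57, 11 → max 57
Sorghum regrets: 49, 59, 0, 39 → max 59
Canola regrets: 21, 0, 38, 34 → max 38
Oats regrets: 19, 4, 30, 19 → max 30
Corn regrets: 62, 18, 31, 0 → max 62
Smallest max regret = 30 → Oats.

Oats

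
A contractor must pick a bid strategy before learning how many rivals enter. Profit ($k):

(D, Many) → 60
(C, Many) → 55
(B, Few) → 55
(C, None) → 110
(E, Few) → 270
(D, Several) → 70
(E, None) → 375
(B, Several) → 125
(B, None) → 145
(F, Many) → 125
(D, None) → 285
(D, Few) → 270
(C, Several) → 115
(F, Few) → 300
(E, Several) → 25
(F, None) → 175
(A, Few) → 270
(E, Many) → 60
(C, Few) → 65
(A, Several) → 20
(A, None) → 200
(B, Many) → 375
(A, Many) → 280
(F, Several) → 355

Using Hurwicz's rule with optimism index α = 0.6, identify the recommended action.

F

A: 0.6·280 + 0.4·20 = 176
B: 0.6·375 + 0.4·55 = 247
C: 0.6·115 + 0.4·55 = 91
D: 0.6·285 + 0.4·60 = 195
E: 0.6·375 + 0.4·25 = 235
F: 0.6·355 + 0.4·125 = 263
Highest Hurwicz score = 263 → F.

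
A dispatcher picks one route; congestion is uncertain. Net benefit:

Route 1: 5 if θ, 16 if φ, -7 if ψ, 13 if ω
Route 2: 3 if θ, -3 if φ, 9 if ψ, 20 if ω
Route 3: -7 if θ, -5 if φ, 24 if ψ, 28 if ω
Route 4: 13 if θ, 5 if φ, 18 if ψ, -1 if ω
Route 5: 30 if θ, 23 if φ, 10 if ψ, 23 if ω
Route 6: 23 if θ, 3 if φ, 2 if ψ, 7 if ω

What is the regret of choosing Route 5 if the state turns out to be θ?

Best payoff under θ is 30.
Regret = 30 − 30 = 0.

0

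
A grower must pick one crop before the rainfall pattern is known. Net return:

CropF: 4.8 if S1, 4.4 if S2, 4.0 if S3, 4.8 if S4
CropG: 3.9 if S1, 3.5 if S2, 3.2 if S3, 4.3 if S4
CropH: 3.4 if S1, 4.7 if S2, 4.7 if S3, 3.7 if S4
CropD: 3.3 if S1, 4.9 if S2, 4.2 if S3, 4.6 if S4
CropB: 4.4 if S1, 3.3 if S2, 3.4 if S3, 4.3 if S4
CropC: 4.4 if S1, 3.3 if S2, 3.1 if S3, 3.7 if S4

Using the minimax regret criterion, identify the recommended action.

Column bests: S1=4.8, S2=4.9, S3=4.7, S4=4.8.
CropF regrets: 0.0, 0.5, 0.7, 0.0 → max 0.7
CropG regrets: 0.9, 1.4, 1.5, 0.5 → max 1.5
CropH regrets: 1.4, 0.2, 0.0, 1.1 → max 1.4
CropD regrets: 1.5, 0.0, 0.5, 0.2 → max 1.5
CropB regrets: 0.4, 1.6, 1.3, 0.5 → max 1.6
CropC regrets: 0.4, 1.6, 1.6, 1.1 → max 1.6
Smallest max regret = 0.7 → CropF.

CropF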